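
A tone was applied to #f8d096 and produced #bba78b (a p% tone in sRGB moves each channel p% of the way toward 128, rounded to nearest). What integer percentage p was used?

#f8d096 is rgb(248, 208, 150); #bba78b is rgb(187, 167, 139).
On the R channel (widest range): 187 ≈ 248 + (p/100)(128 − 248), so p ≈ 100×(187 − 248)/(128 − 248) = -6100/-120 = 50.83.
p = 51 reproduces all three channels after rounding.

51%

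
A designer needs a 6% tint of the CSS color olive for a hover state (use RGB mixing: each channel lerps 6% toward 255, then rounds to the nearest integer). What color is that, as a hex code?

#88880F

CSS olive is rgb(128, 128, 0).
Per channel, c → c + 0.06(255 − c):
  R: 128 + 7.62 = 135.62 → 136
  G: 128 + 7.62 = 135.62 → 136
  B: 0 + 0.06×(255−0) = 0 + 15.3 = 15.3 → 15
rgb(136, 136, 15) = #88880F.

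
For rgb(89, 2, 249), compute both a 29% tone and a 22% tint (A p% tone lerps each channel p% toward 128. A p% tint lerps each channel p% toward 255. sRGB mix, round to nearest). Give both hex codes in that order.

29% tone:
  R: 89 + 11.31 = 100.31 → 100
  G: 2 + 0.29×(128−2) = 2 + 36.54 = 38.54 → 39
  B: 249 + 0.29×(128−249) = 249 − 35.09 = 213.91 → 214
  → #6427D6
22% tint:
  R: 89 + 36.52 = 125.52 → 126
  G: 2 + 55.66 = 57.66 → 58
  B: 249 + 0.22×(255−249) = 249 + 1.32 = 250.32 → 250
  → #7E3AFA

#6427D6, #7E3AFA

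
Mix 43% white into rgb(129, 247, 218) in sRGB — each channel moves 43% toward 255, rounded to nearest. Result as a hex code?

Per channel, c → c + 0.43(255 − c):
  R: 129 + 0.43×(255−129) = 129 + 54.18 = 183.18 → 183
  G: 247 + 0.43×(255−247) = 247 + 3.44 = 250.44 → 250
  B: 218 + 15.91 = 233.91 → 234
rgb(183, 250, 234) = #b7faea.

#b7faea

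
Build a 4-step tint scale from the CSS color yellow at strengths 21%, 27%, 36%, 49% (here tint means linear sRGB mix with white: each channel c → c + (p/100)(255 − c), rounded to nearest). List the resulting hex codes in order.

CSS yellow is rgb(255, 255, 0).
21%: (255→255, 255→255, 0 + 53.55 = 53.55→54) → #FFFF36
27%: (255→255, 255→255, 0 + 68.85 = 68.85→69) → #FFFF45
36%: (255→255, 255→255, 0 + 91.8 = 91.8→92) → #FFFF5C
49%: (255→255, 255→255, 0 + 124.95 = 124.95→125) → #FFFF7D

#FFFF36, #FFFF45, #FFFF5C, #FFFF7D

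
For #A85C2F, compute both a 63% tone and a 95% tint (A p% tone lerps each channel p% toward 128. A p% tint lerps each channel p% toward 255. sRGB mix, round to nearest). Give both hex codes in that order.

#A85C2F is rgb(168, 92, 47).
63% tone:
  R: 168 − 25.2 = 142.8 → 143
  G: 92 + 22.68 = 114.68 → 115
  B: 47 + 51.03 = 98.03 → 98
  → #8F7362
95% tint:
  R: 168 + 0.95×(255−168) = 168 + 82.65 = 250.65 → 251
  G: 92 + 0.95×(255−92) = 92 + 154.85 = 246.85 → 247
  B: 47 + 0.95×(255−47) = 47 + 197.6 = 244.6 → 245
  → #FBF7F5

#8F7362, #FBF7F5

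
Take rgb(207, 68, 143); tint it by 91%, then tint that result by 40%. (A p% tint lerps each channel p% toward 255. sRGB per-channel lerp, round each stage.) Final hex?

#fdf5f9

A 91% tint moves each channel 91% toward 255:
  R: 207 + 43.68 = 250.68 → 251
  G: 68 + 170.17 = 238.17 → 238
  B: 143 + 0.91×(255−143) = 143 + 101.92 = 244.92 → 245
After the tint: rgb(251, 238, 245) = #fbeef5.
Per channel, c → c + 0.4(255 − c):
  R: 251 + 1.6 = 252.6 → 253
  G: 238 + 6.8 = 244.8 → 245
  B: 245 + 0.4×(255−245) = 245 + 4 = 249 → 249
rgb(253, 245, 249) = #fdf5f9.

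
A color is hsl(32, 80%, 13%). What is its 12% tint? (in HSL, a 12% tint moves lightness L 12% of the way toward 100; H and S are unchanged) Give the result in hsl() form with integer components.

L moves 12% from 13 toward 100: 13 + 10.44 = 23.44 → 23.
H and S are unchanged.

hsl(32, 80%, 23%)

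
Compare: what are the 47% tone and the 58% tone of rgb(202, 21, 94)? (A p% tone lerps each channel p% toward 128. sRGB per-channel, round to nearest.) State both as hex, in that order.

#A7476E, #9F5372

47% tone:
  R: 202 + 0.47×(128−202) = 202 − 34.78 = 167.22 → 167
  G: 21 + 50.29 = 71.29 → 71
  B: 94 + 15.98 = 109.98 → 110
  → #A7476E
58% tone:
  R: 202 + 0.58×(128−202) = 202 − 42.92 = 159.08 → 159
  G: 21 + 62.06 = 83.06 → 83
  B: 94 + 0.58×(128−94) = 94 + 19.72 = 113.72 → 114
  → #9F5372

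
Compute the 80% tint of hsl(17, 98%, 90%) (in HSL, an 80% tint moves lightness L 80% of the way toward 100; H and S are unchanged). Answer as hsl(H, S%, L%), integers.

hsl(17, 98%, 98%)

L moves 80% from 90 toward 100: 90 + 8 = 98 → 98.
H and S are unchanged.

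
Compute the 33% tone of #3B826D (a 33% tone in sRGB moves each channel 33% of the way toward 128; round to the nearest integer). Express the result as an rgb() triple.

#3B826D is rgb(59, 130, 109).
Lerp each channel 33% toward 128:
  R: 59 + 0.33×(128−59) = 59 + 22.77 = 81.77 → 82
  G: 130 + 0.33×(128−130) = 130 − 0.66 = 129.34 → 129
  B: 109 + 0.33×(128−109) = 109 + 6.27 = 115.27 → 115

rgb(82, 129, 115)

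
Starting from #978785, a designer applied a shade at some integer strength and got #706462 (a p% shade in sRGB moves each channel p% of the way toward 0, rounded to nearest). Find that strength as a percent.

#978785 is rgb(151, 135, 133); #706462 is rgb(112, 100, 98).
On the R channel (widest range): 112 ≈ 151 + (p/100)(0 − 151), so p ≈ 100×(112 − 151)/(0 − 151) = -3900/-151 = 25.83.
p = 26 reproduces all three channels after rounding.

26%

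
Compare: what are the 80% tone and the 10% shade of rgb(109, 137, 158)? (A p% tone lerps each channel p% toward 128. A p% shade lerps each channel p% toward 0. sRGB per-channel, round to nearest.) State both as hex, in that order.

80% tone:
  R: 109 + 15.2 = 124.2 → 124
  G: 137 − 7.2 = 129.8 → 130
  B: 158 − 24 = 134 → 134
  → #7c8286
10% shade:
  R: 109 + 0.1×(0−109) = 109 − 10.9 = 98.1 → 98
  G: 137 + 0.1×(0−137) = 137 − 13.7 = 123.3 → 123
  B: 158 + 0.1×(0−158) = 158 − 15.8 = 142.2 → 142
  → #627b8e

#7c8286, #627b8e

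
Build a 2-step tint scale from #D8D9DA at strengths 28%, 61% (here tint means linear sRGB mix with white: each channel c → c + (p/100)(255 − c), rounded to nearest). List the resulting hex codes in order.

#E3E4E4, #F0F0F1

#D8D9DA is rgb(216, 217, 218).
28%: (216 + 10.92 = 226.92→227, 217 + 10.64 = 227.64→228, 218 + 10.36 = 228.36→228) → #E3E4E4
61%: (216 + 23.79 = 239.79→240, 217 + 23.18 = 240.18→240, 218 + 22.57 = 240.57→241) → #F0F0F1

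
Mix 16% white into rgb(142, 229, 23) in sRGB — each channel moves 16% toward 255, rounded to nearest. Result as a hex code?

Lerp each channel 16% toward 255:
  R: 142 + 0.16×(255−142) = 142 + 18.08 = 160.08 → 160
  G: 229 + 4.16 = 233.16 → 233
  B: 23 + 37.12 = 60.12 → 60
rgb(160, 233, 60) = #A0E93C.

#A0E93C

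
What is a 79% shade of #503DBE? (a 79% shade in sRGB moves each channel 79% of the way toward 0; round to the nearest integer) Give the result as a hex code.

#503DBE is rgb(80, 61, 190).
Lerp each channel 79% toward 0:
  R: 80 + 0.79×(0−80) = 80 − 63.2 = 16.8 → 17
  G: 61 + 0.79×(0−61) = 61 − 48.19 = 12.81 → 13
  B: 190 + 0.79×(0−190) = 190 − 150.1 = 39.9 → 40
rgb(17, 13, 40) = #110D28.

#110D28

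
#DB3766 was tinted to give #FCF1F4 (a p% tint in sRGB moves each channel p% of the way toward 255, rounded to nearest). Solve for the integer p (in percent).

93%

#DB3766 is rgb(219, 55, 102); #FCF1F4 is rgb(252, 241, 244).
On the G channel (widest range): 241 ≈ 55 + (p/100)(255 − 55), so p ≈ 100×(241 − 55)/(255 − 55) = 18600/200 = 93.00.
p = 93 reproduces all three channels after rounding.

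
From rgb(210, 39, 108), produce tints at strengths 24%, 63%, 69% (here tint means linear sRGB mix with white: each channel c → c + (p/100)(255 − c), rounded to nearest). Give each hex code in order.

24%: (210 + 10.8 = 220.8→221, 39 + 51.84 = 90.84→91, 108 + 35.28 = 143.28→143) → #DD5B8F
63%: (210 + 28.35 = 238.35→238, 39 + 136.08 = 175.08→175, 108 + 92.61 = 200.61→201) → #EEAFC9
69%: (210 + 31.05 = 241.05→241, 39 + 149.04 = 188.04→188, 108 + 101.43 = 209.43→209) → #F1BCD1

#DD5B8F, #EEAFC9, #F1BCD1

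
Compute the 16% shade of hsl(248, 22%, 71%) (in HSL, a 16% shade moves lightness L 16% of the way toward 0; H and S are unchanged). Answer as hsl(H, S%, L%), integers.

hsl(248, 22%, 60%)

L moves 16% from 71 toward 0: 71 − 11.36 = 59.64 → 60.
H and S are unchanged.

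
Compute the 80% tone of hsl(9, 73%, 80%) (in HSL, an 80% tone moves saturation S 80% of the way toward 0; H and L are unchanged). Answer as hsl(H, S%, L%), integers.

S moves 80% from 73 toward 0: 73 − 58.4 = 14.6 → 15.
H and L are unchanged.

hsl(9, 15%, 80%)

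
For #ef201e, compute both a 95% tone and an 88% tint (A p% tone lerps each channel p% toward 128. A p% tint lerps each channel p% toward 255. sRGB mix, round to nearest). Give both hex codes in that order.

#ef201e is rgb(239, 32, 30).
95% tone:
  R: 239 − 105.45 = 133.55 → 134
  G: 32 + 0.95×(128−32) = 32 + 91.2 = 123.2 → 123
  B: 30 + 0.95×(128−30) = 30 + 93.1 = 123.1 → 123
  → #867b7b
88% tint:
  R: 239 + 0.88×(255−239) = 239 + 14.08 = 253.08 → 253
  G: 32 + 0.88×(255−32) = 32 + 196.24 = 228.24 → 228
  B: 30 + 0.88×(255−30) = 30 + 198 = 228 → 228
  → #fde4e4

#867b7b, #fde4e4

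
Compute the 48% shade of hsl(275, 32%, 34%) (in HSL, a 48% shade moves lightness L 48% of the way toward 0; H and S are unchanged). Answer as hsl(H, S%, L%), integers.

L moves 48% from 34 toward 0: 34 − 16.32 = 17.68 → 18.
H and S are unchanged.

hsl(275, 32%, 18%)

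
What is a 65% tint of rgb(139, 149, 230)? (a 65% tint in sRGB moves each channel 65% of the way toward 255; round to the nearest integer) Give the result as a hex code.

A 65% tint moves each channel 65% toward 255:
  R: 139 + 75.4 = 214.4 → 214
  G: 149 + 68.9 = 217.9 → 218
  B: 230 + 16.25 = 246.25 → 246
rgb(214, 218, 246) = #D6DAF6.

#D6DAF6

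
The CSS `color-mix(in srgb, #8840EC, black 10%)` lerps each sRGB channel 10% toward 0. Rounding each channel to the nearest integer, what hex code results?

#7A3AD4

#8840EC is rgb(136, 64, 236).
Lerp each channel 10% toward 0:
  R: 136 − 13.6 = 122.4 → 122
  G: 64 + 0.1×(0−64) = 64 − 6.4 = 57.6 → 58
  B: 236 − 23.6 = 212.4 → 212
rgb(122, 58, 212) = #7A3AD4.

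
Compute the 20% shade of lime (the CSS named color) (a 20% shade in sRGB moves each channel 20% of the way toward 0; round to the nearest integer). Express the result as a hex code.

#00cc00

CSS lime is rgb(0, 255, 0).
A 20% shade moves each channel 20% toward 0:
  R: 0 + 0 = 0 → 0
  G: 255 − 51 = 204 → 204
  B: 0 + 0.2×(0−0) = 0 + 0 = 0 → 0
rgb(0, 204, 0) = #00cc00.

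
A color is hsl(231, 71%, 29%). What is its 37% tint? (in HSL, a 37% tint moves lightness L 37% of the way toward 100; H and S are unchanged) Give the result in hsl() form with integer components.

hsl(231, 71%, 55%)

L moves 37% from 29 toward 100: 29 + 26.27 = 55.27 → 55.
H and S are unchanged.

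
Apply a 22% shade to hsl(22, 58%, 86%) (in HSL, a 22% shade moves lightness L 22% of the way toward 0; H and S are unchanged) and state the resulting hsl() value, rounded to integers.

L moves 22% from 86 toward 0: 86 − 18.92 = 67.08 → 67.
H and S are unchanged.

hsl(22, 58%, 67%)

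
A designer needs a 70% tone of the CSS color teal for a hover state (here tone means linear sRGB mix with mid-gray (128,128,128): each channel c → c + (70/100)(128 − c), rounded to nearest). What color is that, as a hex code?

#5A8080

CSS teal is rgb(0, 128, 128).
A 70% tone moves each channel 70% toward 128:
  R: 0 + 0.7×(128−0) = 0 + 89.6 = 89.6 → 90
  G: 128 + 0.7×(128−128) = 128 + 0 = 128 → 128
  B: 128 + 0.7×(128−128) = 128 + 0 = 128 → 128
rgb(90, 128, 128) = #5A8080.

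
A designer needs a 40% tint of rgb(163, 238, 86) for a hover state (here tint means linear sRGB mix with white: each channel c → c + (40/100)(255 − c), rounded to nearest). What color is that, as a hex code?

#c8f59a

Lerp each channel 40% toward 255:
  R: 163 + 0.4×(255−163) = 163 + 36.8 = 199.8 → 200
  G: 238 + 0.4×(255−238) = 238 + 6.8 = 244.8 → 245
  B: 86 + 0.4×(255−86) = 86 + 67.6 = 153.6 → 154
rgb(200, 245, 154) = #c8f59a.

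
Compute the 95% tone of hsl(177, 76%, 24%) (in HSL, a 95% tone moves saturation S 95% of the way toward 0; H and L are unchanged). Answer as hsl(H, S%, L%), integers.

hsl(177, 4%, 24%)

S moves 95% from 76 toward 0: 76 − 72.2 = 3.8 → 4.
H and L are unchanged.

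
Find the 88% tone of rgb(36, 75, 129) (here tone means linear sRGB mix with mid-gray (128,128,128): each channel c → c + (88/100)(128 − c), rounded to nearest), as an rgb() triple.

rgb(117, 122, 128)

Lerp each channel 88% toward 128:
  R: 36 + 80.96 = 116.96 → 117
  G: 75 + 0.88×(128−75) = 75 + 46.64 = 121.64 → 122
  B: 129 + 0.88×(128−129) = 129 − 0.88 = 128.12 → 128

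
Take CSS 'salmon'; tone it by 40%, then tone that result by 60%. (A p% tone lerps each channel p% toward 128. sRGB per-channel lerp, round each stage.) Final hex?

#9d807d

CSS salmon is rgb(250, 128, 114).
Per channel, c → c + 0.4(128 − c):
  R: 250 − 48.8 = 201.2 → 201
  G: 128 + 0 = 128 → 128
  B: 114 + 0.4×(128−114) = 114 + 5.6 = 119.6 → 120
After the tone: rgb(201, 128, 120) = #c98078.
A 60% tone moves each channel 60% toward 128:
  R: 201 − 43.8 = 157.2 → 157
  G: 128 + 0 = 128 → 128
  B: 120 + 0.6×(128−120) = 120 + 4.8 = 124.8 → 125
rgb(157, 128, 125) = #9d807d.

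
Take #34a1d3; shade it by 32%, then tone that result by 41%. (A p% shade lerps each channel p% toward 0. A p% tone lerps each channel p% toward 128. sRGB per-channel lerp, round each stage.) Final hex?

#497589

#34a1d3 is rgb(52, 161, 211).
A 32% shade moves each channel 32% toward 0:
  R: 52 − 16.64 = 35.36 → 35
  G: 161 + 0.32×(0−161) = 161 − 51.52 = 109.48 → 109
  B: 211 + 0.32×(0−211) = 211 − 67.52 = 143.48 → 143
After the shade: rgb(35, 109, 143) = #236d8f.
Lerp each channel 41% toward 128:
  R: 35 + 0.41×(128−35) = 35 + 38.13 = 73.13 → 73
  G: 109 + 0.41×(128−109) = 109 + 7.79 = 116.79 → 117
  B: 143 + 0.41×(128−143) = 143 − 6.15 = 136.85 → 137
rgb(73, 117, 137) = #497589.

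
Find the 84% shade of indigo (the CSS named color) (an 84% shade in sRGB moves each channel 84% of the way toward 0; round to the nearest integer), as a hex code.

CSS indigo is rgb(75, 0, 130).
Lerp each channel 84% toward 0:
  R: 75 − 63 = 12 → 12
  G: 0 + 0.84×(0−0) = 0 + 0 = 0 → 0
  B: 130 + 0.84×(0−130) = 130 − 109.2 = 20.8 → 21
rgb(12, 0, 21) = #0C0015.

#0C0015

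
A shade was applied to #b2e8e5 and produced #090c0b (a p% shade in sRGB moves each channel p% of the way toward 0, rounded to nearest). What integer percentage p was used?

#b2e8e5 is rgb(178, 232, 229); #090c0b is rgb(9, 12, 11).
On the G channel (widest range): 12 ≈ 232 + (p/100)(0 − 232), so p ≈ 100×(12 − 232)/(0 − 232) = -22000/-232 = 94.83.
p = 95 reproduces all three channels after rounding.

95%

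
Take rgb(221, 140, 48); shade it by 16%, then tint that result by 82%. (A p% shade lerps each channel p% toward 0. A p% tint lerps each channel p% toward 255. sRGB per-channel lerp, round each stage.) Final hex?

A 16% shade moves each channel 16% toward 0:
  R: 221 − 35.36 = 185.64 → 186
  G: 140 + 0.16×(0−140) = 140 − 22.4 = 117.6 → 118
  B: 48 + 0.16×(0−48) = 48 − 7.68 = 40.32 → 40
After the shade: rgb(186, 118, 40) = #ba7628.
Lerp each channel 82% toward 255:
  R: 186 + 0.82×(255−186) = 186 + 56.58 = 242.58 → 243
  G: 118 + 0.82×(255−118) = 118 + 112.34 = 230.34 → 230
  B: 40 + 176.3 = 216.3 → 216
rgb(243, 230, 216) = #f3e6d8.

#f3e6d8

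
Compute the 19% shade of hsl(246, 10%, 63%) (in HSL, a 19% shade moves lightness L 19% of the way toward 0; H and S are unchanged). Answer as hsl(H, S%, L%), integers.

hsl(246, 10%, 51%)

L moves 19% from 63 toward 0: 63 − 11.97 = 51.03 → 51.
H and S are unchanged.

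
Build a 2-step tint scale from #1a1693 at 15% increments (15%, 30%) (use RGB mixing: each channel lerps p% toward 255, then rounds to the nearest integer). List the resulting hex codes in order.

#3c39a3, #5f5cb3

#1a1693 is rgb(26, 22, 147).
15%: (26 + 34.35 = 60.35→60, 22 + 34.95 = 56.95→57, 147 + 16.2 = 163.2→163) → #3c39a3
30%: (26 + 68.7 = 94.7→95, 22 + 69.9 = 91.9→92, 147 + 32.4 = 179.4→179) → #5f5cb3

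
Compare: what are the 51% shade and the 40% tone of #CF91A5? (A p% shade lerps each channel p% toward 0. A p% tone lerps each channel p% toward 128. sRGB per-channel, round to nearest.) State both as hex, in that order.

#654751, #AF8A96

#CF91A5 is rgb(207, 145, 165).
51% shade:
  R: 207 + 0.51×(0−207) = 207 − 105.57 = 101.43 → 101
  G: 145 + 0.51×(0−145) = 145 − 73.95 = 71.05 → 71
  B: 165 + 0.51×(0−165) = 165 − 84.15 = 80.85 → 81
  → #654751
40% tone:
  R: 207 + 0.4×(128−207) = 207 − 31.6 = 175.4 → 175
  G: 145 − 6.8 = 138.2 → 138
  B: 165 + 0.4×(128−165) = 165 − 14.8 = 150.2 → 150
  → #AF8A96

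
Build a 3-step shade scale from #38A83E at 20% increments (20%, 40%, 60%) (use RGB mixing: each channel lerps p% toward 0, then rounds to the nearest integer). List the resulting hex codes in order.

#2D8632, #226525, #164319

#38A83E is rgb(56, 168, 62).
20%: (56 − 11.2 = 44.8→45, 168 − 33.6 = 134.4→134, 62 − 12.4 = 49.6→50) → #2D8632
40%: (56 − 22.4 = 33.6→34, 168 − 67.2 = 100.8→101, 62 − 24.8 = 37.2→37) → #226525
60%: (56 − 33.6 = 22.4→22, 168 − 100.8 = 67.2→67, 62 − 37.2 = 24.8→25) → #164319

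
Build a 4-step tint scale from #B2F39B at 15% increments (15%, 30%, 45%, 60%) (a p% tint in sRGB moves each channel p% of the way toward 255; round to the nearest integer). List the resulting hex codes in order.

#B2F39B is rgb(178, 243, 155).
15%: (178 + 11.55 = 189.55→190, 243 + 1.8 = 244.8→245, 155 + 15 = 170→170) → #BEF5AA
30%: (178 + 23.1 = 201.1→201, 243 + 3.6 = 246.6→247, 155 + 30 = 185→185) → #C9F7B9
45%: (178 + 34.65 = 212.65→213, 243 + 5.4 = 248.4→248, 155 + 45 = 200→200) → #D5F8C8
60%: (178 + 46.2 = 224.2→224, 243 + 7.2 = 250.2→250, 155 + 60 = 215→215) → #E0FAD7

#BEF5AA, #C9F7B9, #D5F8C8, #E0FAD7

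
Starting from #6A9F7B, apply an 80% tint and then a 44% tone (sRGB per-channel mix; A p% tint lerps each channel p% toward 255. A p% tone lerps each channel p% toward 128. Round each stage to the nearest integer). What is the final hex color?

#6A9F7B is rgb(106, 159, 123).
An 80% tint moves each channel 80% toward 255:
  R: 106 + 119.2 = 225.2 → 225
  G: 159 + 0.8×(255−159) = 159 + 76.8 = 235.8 → 236
  B: 123 + 0.8×(255−123) = 123 + 105.6 = 228.6 → 229
After the tint: rgb(225, 236, 229) = #E1ECE5.
A 44% tone moves each channel 44% toward 128:
  R: 225 + 0.44×(128−225) = 225 − 42.68 = 182.32 → 182
  G: 236 + 0.44×(128−236) = 236 − 47.52 = 188.48 → 188
  B: 229 + 0.44×(128−229) = 229 − 44.44 = 184.56 → 185
rgb(182, 188, 185) = #B6BCB9.

#B6BCB9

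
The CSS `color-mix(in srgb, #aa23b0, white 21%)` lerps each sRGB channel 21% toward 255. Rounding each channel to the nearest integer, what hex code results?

#aa23b0 is rgb(170, 35, 176).
Lerp each channel 21% toward 255:
  R: 170 + 0.21×(255−170) = 170 + 17.85 = 187.85 → 188
  G: 35 + 46.2 = 81.2 → 81
  B: 176 + 16.59 = 192.59 → 193
rgb(188, 81, 193) = #bc51c1.

#bc51c1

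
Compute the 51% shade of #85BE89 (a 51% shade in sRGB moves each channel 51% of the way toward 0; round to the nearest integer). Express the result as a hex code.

#415D43

#85BE89 is rgb(133, 190, 137).
A 51% shade moves each channel 51% toward 0:
  R: 133 − 67.83 = 65.17 → 65
  G: 190 + 0.51×(0−190) = 190 − 96.9 = 93.1 → 93
  B: 137 − 69.87 = 67.13 → 67
rgb(65, 93, 67) = #415D43.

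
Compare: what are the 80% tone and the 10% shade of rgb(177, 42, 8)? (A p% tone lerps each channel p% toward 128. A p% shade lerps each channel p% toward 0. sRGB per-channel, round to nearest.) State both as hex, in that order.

80% tone:
  R: 177 + 0.8×(128−177) = 177 − 39.2 = 137.8 → 138
  G: 42 + 0.8×(128−42) = 42 + 68.8 = 110.8 → 111
  B: 8 + 0.8×(128−8) = 8 + 96 = 104 → 104
  → #8A6F68
10% shade:
  R: 177 + 0.1×(0−177) = 177 − 17.7 = 159.3 → 159
  G: 42 + 0.1×(0−42) = 42 − 4.2 = 37.8 → 38
  B: 8 − 0.8 = 7.2 → 7
  → #9F2607

#8A6F68, #9F2607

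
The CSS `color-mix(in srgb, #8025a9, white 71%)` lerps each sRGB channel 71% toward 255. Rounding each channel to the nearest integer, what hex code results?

#8025a9 is rgb(128, 37, 169).
Lerp each channel 71% toward 255:
  R: 128 + 0.71×(255−128) = 128 + 90.17 = 218.17 → 218
  G: 37 + 154.78 = 191.78 → 192
  B: 169 + 61.06 = 230.06 → 230
rgb(218, 192, 230) = #dac0e6.

#dac0e6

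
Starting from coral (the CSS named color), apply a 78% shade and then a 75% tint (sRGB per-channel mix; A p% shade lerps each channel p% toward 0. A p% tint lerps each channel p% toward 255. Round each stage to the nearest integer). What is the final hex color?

#CDC6C4

CSS coral is rgb(255, 127, 80).
Per channel, c → c + 0.78(0 − c):
  R: 255 + 0.78×(0−255) = 255 − 198.9 = 56.1 → 56
  G: 127 + 0.78×(0−127) = 127 − 99.06 = 27.94 → 28
  B: 80 − 62.4 = 17.6 → 18
After the shade: rgb(56, 28, 18) = #381C12.
A 75% tint moves each channel 75% toward 255:
  R: 56 + 149.25 = 205.25 → 205
  G: 28 + 170.25 = 198.25 → 198
  B: 18 + 0.75×(255−18) = 18 + 177.75 = 195.75 → 196
rgb(205, 198, 196) = #CDC6C4.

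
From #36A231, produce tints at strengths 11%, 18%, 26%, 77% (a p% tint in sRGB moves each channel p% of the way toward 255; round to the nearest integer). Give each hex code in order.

#4CAC48, #5AB356, #6ABA67, #D1EAD0

#36A231 is rgb(54, 162, 49).
11%: (54 + 22.11 = 76.11→76, 162 + 10.23 = 172.23→172, 49 + 22.66 = 71.66→72) → #4CAC48
18%: (54 + 36.18 = 90.18→90, 162 + 16.74 = 178.74→179, 49 + 37.08 = 86.08→86) → #5AB356
26%: (54 + 52.26 = 106.26→106, 162 + 24.18 = 186.18→186, 49 + 53.56 = 102.56→103) → #6ABA67
77%: (54 + 154.77 = 208.77→209, 162 + 71.61 = 233.61→234, 49 + 158.62 = 207.62→208) → #D1EAD0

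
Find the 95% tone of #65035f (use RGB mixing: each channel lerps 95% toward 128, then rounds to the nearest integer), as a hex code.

#65035f is rgb(101, 3, 95).
Per channel, c → c + 0.95(128 − c):
  R: 101 + 0.95×(128−101) = 101 + 25.65 = 126.65 → 127
  G: 3 + 118.75 = 121.75 → 122
  B: 95 + 31.35 = 126.35 → 126
rgb(127, 122, 126) = #7f7a7e.

#7f7a7e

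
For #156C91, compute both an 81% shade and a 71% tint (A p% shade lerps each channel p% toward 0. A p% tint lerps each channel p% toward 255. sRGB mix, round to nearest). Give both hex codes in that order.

#156C91 is rgb(21, 108, 145).
81% shade:
  R: 21 + 0.81×(0−21) = 21 − 17.01 = 3.99 → 4
  G: 108 + 0.81×(0−108) = 108 − 87.48 = 20.52 → 21
  B: 145 − 117.45 = 27.55 → 28
  → #04151C
71% tint:
  R: 21 + 0.71×(255−21) = 21 + 166.14 = 187.14 → 187
  G: 108 + 104.37 = 212.37 → 212
  B: 145 + 0.71×(255−145) = 145 + 78.1 = 223.1 → 223
  → #BBD4DF

#04151C, #BBD4DF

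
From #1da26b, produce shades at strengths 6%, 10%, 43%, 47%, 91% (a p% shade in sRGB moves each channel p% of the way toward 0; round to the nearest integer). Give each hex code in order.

#1da26b is rgb(29, 162, 107).
6%: (29 − 1.74 = 27.26→27, 162 − 9.72 = 152.28→152, 107 − 6.42 = 100.58→101) → #1b9865
10%: (29 − 2.9 = 26.1→26, 162 − 16.2 = 145.8→146, 107 − 10.7 = 96.3→96) → #1a9260
43%: (29 − 12.47 = 16.53→17, 162 − 69.66 = 92.34→92, 107 − 46.01 = 60.99→61) → #115c3d
47%: (29 − 13.63 = 15.37→15, 162 − 76.14 = 85.86→86, 107 − 50.29 = 56.71→57) → #0f5639
91%: (29 − 26.39 = 2.61→3, 162 − 147.42 = 14.58→15, 107 − 97.37 = 9.63→10) → #030f0a

#1b9865, #1a9260, #115c3d, #0f5639, #030f0a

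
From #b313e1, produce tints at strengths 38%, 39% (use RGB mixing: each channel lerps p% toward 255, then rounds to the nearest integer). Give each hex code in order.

#d06dec, #d16fed

#b313e1 is rgb(179, 19, 225).
38%: (179 + 28.88 = 207.88→208, 19 + 89.68 = 108.68→109, 225 + 11.4 = 236.4→236) → #d06dec
39%: (179 + 29.64 = 208.64→209, 19 + 92.04 = 111.04→111, 225 + 11.7 = 236.7→237) → #d16fed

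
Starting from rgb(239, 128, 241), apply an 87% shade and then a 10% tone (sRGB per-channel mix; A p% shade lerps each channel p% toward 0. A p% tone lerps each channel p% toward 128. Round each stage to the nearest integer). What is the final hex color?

Per channel, c → c + 0.87(0 − c):
  R: 239 − 207.93 = 31.07 → 31
  G: 128 + 0.87×(0−128) = 128 − 111.36 = 16.64 → 17
  B: 241 + 0.87×(0−241) = 241 − 209.67 = 31.33 → 31
After the shade: rgb(31, 17, 31) = #1f111f.
Per channel, c → c + 0.1(128 − c):
  R: 31 + 9.7 = 40.7 → 41
  G: 17 + 0.1×(128−17) = 17 + 11.1 = 28.1 → 28
  B: 31 + 9.7 = 40.7 → 41
rgb(41, 28, 41) = #291c29.

#291c29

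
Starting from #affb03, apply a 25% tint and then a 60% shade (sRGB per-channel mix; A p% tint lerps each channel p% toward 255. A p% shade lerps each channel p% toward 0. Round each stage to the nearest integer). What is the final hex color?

#affb03 is rgb(175, 251, 3).
Per channel, c → c + 0.25(255 − c):
  R: 175 + 0.25×(255−175) = 175 + 20 = 195 → 195
  G: 251 + 0.25×(255−251) = 251 + 1 = 252 → 252
  B: 3 + 0.25×(255−3) = 3 + 63 = 66 → 66
After the tint: rgb(195, 252, 66) = #c3fc42.
Lerp each channel 60% toward 0:
  R: 195 + 0.6×(0−195) = 195 − 117 = 78 → 78
  G: 252 + 0.6×(0−252) = 252 − 151.2 = 100.8 → 101
  B: 66 − 39.6 = 26.4 → 26
rgb(78, 101, 26) = #4e651a.

#4e651a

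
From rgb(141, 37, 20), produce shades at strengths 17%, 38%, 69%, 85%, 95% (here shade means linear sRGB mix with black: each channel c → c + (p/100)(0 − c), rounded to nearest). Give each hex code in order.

#751F11, #57170C, #2C0B06, #150603, #070201

17%: (141 − 23.97 = 117.03→117, 37 − 6.29 = 30.71→31, 20 − 3.4 = 16.6→17) → #751F11
38%: (141 − 53.58 = 87.42→87, 37 − 14.06 = 22.94→23, 20 − 7.6 = 12.4→12) → #57170C
69%: (141 − 97.29 = 43.71→44, 37 − 25.53 = 11.47→11, 20 − 13.8 = 6.2→6) → #2C0B06
85%: (141 − 119.85 = 21.15→21, 37 − 31.45 = 5.55→6, 20 − 17 = 3→3) → #150603
95%: (141 − 133.95 = 7.05→7, 37 − 35.15 = 1.85→2, 20 − 19 = 1→1) → #070201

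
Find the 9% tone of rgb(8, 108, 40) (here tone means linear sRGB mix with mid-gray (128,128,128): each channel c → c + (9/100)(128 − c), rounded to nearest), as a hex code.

A 9% tone moves each channel 9% toward 128:
  R: 8 + 0.09×(128−8) = 8 + 10.8 = 18.8 → 19
  G: 108 + 1.8 = 109.8 → 110
  B: 40 + 0.09×(128−40) = 40 + 7.92 = 47.92 → 48
rgb(19, 110, 48) = #136e30.

#136e30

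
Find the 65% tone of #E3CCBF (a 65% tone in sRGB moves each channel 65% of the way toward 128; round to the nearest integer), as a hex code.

#E3CCBF is rgb(227, 204, 191).
A 65% tone moves each channel 65% toward 128:
  R: 227 − 64.35 = 162.65 → 163
  G: 204 + 0.65×(128−204) = 204 − 49.4 = 154.6 → 155
  B: 191 − 40.95 = 150.05 → 150
rgb(163, 155, 150) = #A39B96.

#A39B96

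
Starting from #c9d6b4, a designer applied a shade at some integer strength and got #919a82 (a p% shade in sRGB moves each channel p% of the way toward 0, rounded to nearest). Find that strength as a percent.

#c9d6b4 is rgb(201, 214, 180); #919a82 is rgb(145, 154, 130).
On the G channel (widest range): 154 ≈ 214 + (p/100)(0 − 214), so p ≈ 100×(154 − 214)/(0 − 214) = -6000/-214 = 28.04.
p = 28 reproduces all three channels after rounding.

28%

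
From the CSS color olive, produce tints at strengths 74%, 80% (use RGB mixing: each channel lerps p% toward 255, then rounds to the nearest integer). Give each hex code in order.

CSS olive is rgb(128, 128, 0).
74%: (128 + 93.98 = 221.98→222, 128 + 93.98 = 221.98→222, 0 + 188.7 = 188.7→189) → #dedebd
80%: (128 + 101.6 = 229.6→230, 128 + 101.6 = 229.6→230, 0 + 204 = 204→204) → #e6e6cc

#dedebd, #e6e6cc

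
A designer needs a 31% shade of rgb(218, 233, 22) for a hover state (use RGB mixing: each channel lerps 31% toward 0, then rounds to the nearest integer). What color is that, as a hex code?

#96A10F

Per channel, c → c + 0.31(0 − c):
  R: 218 + 0.31×(0−218) = 218 − 67.58 = 150.42 → 150
  G: 233 + 0.31×(0−233) = 233 − 72.23 = 160.77 → 161
  B: 22 − 6.82 = 15.18 → 15
rgb(150, 161, 15) = #96A10F.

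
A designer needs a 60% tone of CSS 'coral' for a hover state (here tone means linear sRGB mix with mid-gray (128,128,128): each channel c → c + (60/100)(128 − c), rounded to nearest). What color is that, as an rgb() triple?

rgb(179, 128, 109)

CSS coral is rgb(255, 127, 80).
A 60% tone moves each channel 60% toward 128:
  R: 255 − 76.2 = 178.8 → 179
  G: 127 + 0.6×(128−127) = 127 + 0.6 = 127.6 → 128
  B: 80 + 28.8 = 108.8 → 109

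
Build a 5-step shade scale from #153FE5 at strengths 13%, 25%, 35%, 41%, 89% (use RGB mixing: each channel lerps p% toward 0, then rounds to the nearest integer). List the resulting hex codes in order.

#153FE5 is rgb(21, 63, 229).
13%: (21 − 2.73 = 18.27→18, 63 − 8.19 = 54.81→55, 229 − 29.77 = 199.23→199) → #1237C7
25%: (21 − 5.25 = 15.75→16, 63 − 15.75 = 47.25→47, 229 − 57.25 = 171.75→172) → #102FAC
35%: (21 − 7.35 = 13.65→14, 63 − 22.05 = 40.95→41, 229 − 80.15 = 148.85→149) → #0E2995
41%: (21 − 8.61 = 12.39→12, 63 − 25.83 = 37.17→37, 229 − 93.89 = 135.11→135) → #0C2587
89%: (21 − 18.69 = 2.31→2, 63 − 56.07 = 6.93→7, 229 − 203.81 = 25.19→25) → #020719

#1237C7, #102FAC, #0E2995, #0C2587, #020719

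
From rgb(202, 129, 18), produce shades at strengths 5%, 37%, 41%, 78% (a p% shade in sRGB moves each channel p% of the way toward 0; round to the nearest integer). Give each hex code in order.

5%: (202 − 10.1 = 191.9→192, 129 − 6.45 = 122.55→123, 18 − 0.9 = 17.1→17) → #C07B11
37%: (202 − 74.74 = 127.26→127, 129 − 47.73 = 81.27→81, 18 − 6.66 = 11.34→11) → #7F510B
41%: (202 − 82.82 = 119.18→119, 129 − 52.89 = 76.11→76, 18 − 7.38 = 10.62→11) → #774C0B
78%: (202 − 157.56 = 44.44→44, 129 − 100.62 = 28.38→28, 18 − 14.04 = 3.96→4) → #2C1C04

#C07B11, #7F510B, #774C0B, #2C1C04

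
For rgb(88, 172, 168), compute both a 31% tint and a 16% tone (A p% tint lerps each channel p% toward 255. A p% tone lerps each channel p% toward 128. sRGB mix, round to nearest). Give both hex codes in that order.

31% tint:
  R: 88 + 51.77 = 139.77 → 140
  G: 172 + 25.73 = 197.73 → 198
  B: 168 + 0.31×(255−168) = 168 + 26.97 = 194.97 → 195
  → #8cc6c3
16% tone:
  R: 88 + 6.4 = 94.4 → 94
  G: 172 + 0.16×(128−172) = 172 − 7.04 = 164.96 → 165
  B: 168 + 0.16×(128−168) = 168 − 6.4 = 161.6 → 162
  → #5ea5a2

#8cc6c3, #5ea5a2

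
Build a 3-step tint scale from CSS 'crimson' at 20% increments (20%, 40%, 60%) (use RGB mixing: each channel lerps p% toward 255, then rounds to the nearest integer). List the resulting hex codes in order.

#E34363, #EA728A, #F1A1B1

CSS crimson is rgb(220, 20, 60).
20%: (220 + 7 = 227→227, 20 + 47 = 67→67, 60 + 39 = 99→99) → #E34363
40%: (220 + 14 = 234→234, 20 + 94 = 114→114, 60 + 78 = 138→138) → #EA728A
60%: (220 + 21 = 241→241, 20 + 141 = 161→161, 60 + 117 = 177→177) → #F1A1B1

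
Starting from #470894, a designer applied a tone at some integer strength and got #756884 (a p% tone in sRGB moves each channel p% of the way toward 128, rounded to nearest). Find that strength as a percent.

80%

#470894 is rgb(71, 8, 148); #756884 is rgb(117, 104, 132).
On the G channel (widest range): 104 ≈ 8 + (p/100)(128 − 8), so p ≈ 100×(104 − 8)/(128 − 8) = 9600/120 = 80.00.
p = 80 reproduces all three channels after rounding.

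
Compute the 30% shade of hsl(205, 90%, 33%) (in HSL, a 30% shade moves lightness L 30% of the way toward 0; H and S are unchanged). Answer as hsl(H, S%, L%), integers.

hsl(205, 90%, 23%)

L moves 30% from 33 toward 0: 33 − 9.9 = 23.1 → 23.
H and S are unchanged.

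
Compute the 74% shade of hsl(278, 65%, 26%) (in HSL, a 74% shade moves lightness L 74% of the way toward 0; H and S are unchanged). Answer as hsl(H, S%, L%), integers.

hsl(278, 65%, 7%)

L moves 74% from 26 toward 0: 26 − 19.24 = 6.76 → 7.
H and S are unchanged.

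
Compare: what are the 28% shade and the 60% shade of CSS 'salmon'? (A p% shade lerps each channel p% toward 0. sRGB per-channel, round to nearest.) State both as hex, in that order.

#B45C52, #64332E

CSS salmon is rgb(250, 128, 114).
28% shade:
  R: 250 + 0.28×(0−250) = 250 − 70 = 180 → 180
  G: 128 + 0.28×(0−128) = 128 − 35.84 = 92.16 → 92
  B: 114 + 0.28×(0−114) = 114 − 31.92 = 82.08 → 82
  → #B45C52
60% shade:
  R: 250 + 0.6×(0−250) = 250 − 150 = 100 → 100
  G: 128 + 0.6×(0−128) = 128 − 76.8 = 51.2 → 51
  B: 114 − 68.4 = 45.6 → 46
  → #64332E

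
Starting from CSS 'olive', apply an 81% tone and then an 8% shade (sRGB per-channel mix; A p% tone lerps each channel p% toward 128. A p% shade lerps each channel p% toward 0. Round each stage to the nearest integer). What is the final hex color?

CSS olive is rgb(128, 128, 0).
Per channel, c → c + 0.81(128 − c):
  R: 128 + 0 = 128 → 128
  G: 128 + 0 = 128 → 128
  B: 0 + 103.68 = 103.68 → 104
After the tone: rgb(128, 128, 104) = #808068.
Lerp each channel 8% toward 0:
  R: 128 + 0.08×(0−128) = 128 − 10.24 = 117.76 → 118
  G: 128 − 10.24 = 117.76 → 118
  B: 104 − 8.32 = 95.68 → 96
rgb(118, 118, 96) = #767660.

#767660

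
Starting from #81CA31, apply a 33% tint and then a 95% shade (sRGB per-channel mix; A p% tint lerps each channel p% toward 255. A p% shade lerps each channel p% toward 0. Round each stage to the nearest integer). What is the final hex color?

#090B06

#81CA31 is rgb(129, 202, 49).
A 33% tint moves each channel 33% toward 255:
  R: 129 + 0.33×(255−129) = 129 + 41.58 = 170.58 → 171
  G: 202 + 0.33×(255−202) = 202 + 17.49 = 219.49 → 219
  B: 49 + 0.33×(255−49) = 49 + 67.98 = 116.98 → 117
After the tint: rgb(171, 219, 117) = #ABDB75.
Per channel, c → c + 0.95(0 − c):
  R: 171 − 162.45 = 8.55 → 9
  G: 219 − 208.05 = 10.95 → 11
  B: 117 − 111.15 = 5.85 → 6
rgb(9, 11, 6) = #090B06.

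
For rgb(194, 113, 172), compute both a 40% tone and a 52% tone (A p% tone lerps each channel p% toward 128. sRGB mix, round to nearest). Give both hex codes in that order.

40% tone:
  R: 194 − 26.4 = 167.6 → 168
  G: 113 + 6 = 119 → 119
  B: 172 − 17.6 = 154.4 → 154
  → #A8779A
52% tone:
  R: 194 + 0.52×(128−194) = 194 − 34.32 = 159.68 → 160
  G: 113 + 0.52×(128−113) = 113 + 7.8 = 120.8 → 121
  B: 172 + 0.52×(128−172) = 172 − 22.88 = 149.12 → 149
  → #A07995

#A8779A, #A07995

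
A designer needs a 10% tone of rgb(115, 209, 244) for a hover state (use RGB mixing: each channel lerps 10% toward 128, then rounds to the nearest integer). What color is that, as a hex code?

#74C9E8

A 10% tone moves each channel 10% toward 128:
  R: 115 + 1.3 = 116.3 → 116
  G: 209 − 8.1 = 200.9 → 201
  B: 244 + 0.1×(128−244) = 244 − 11.6 = 232.4 → 232
rgb(116, 201, 232) = #74C9E8.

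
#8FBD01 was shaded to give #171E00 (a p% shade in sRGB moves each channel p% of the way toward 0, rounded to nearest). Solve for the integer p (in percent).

#8FBD01 is rgb(143, 189, 1); #171E00 is rgb(23, 30, 0).
On the G channel (widest range): 30 ≈ 189 + (p/100)(0 − 189), so p ≈ 100×(30 − 189)/(0 − 189) = -15900/-189 = 84.13.
p = 84 reproduces all three channels after rounding.

84%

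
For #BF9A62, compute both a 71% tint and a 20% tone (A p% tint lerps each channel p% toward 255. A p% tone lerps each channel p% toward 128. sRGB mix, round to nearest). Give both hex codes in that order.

#ECE2D1, #B29568

#BF9A62 is rgb(191, 154, 98).
71% tint:
  R: 191 + 0.71×(255−191) = 191 + 45.44 = 236.44 → 236
  G: 154 + 0.71×(255−154) = 154 + 71.71 = 225.71 → 226
  B: 98 + 111.47 = 209.47 → 209
  → #ECE2D1
20% tone:
  R: 191 + 0.2×(128−191) = 191 − 12.6 = 178.4 → 178
  G: 154 + 0.2×(128−154) = 154 − 5.2 = 148.8 → 149
  B: 98 + 6 = 104 → 104
  → #B29568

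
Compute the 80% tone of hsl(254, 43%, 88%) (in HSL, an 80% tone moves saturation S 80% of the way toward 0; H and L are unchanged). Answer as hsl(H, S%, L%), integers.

S moves 80% from 43 toward 0: 43 − 34.4 = 8.6 → 9.
H and L are unchanged.

hsl(254, 9%, 88%)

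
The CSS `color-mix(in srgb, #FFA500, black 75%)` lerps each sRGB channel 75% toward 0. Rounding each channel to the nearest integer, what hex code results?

#402900

#FFA500 is rgb(255, 165, 0).
Per channel, c → c + 0.75(0 − c):
  R: 255 + 0.75×(0−255) = 255 − 191.25 = 63.75 → 64
  G: 165 − 123.75 = 41.25 → 41
  B: 0 + 0.75×(0−0) = 0 + 0 = 0 → 0
rgb(64, 41, 0) = #402900.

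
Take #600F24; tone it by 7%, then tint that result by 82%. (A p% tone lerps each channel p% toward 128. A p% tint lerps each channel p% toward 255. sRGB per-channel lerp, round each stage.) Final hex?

#E3D5D9

#600F24 is rgb(96, 15, 36).
A 7% tone moves each channel 7% toward 128:
  R: 96 + 0.07×(128−96) = 96 + 2.24 = 98.24 → 98
  G: 15 + 0.07×(128−15) = 15 + 7.91 = 22.91 → 23
  B: 36 + 0.07×(128−36) = 36 + 6.44 = 42.44 → 42
After the tone: rgb(98, 23, 42) = #62172A.
Per channel, c → c + 0.82(255 − c):
  R: 98 + 0.82×(255−98) = 98 + 128.74 = 226.74 → 227
  G: 23 + 0.82×(255−23) = 23 + 190.24 = 213.24 → 213
  B: 42 + 0.82×(255−42) = 42 + 174.66 = 216.66 → 217
rgb(227, 213, 217) = #E3D5D9.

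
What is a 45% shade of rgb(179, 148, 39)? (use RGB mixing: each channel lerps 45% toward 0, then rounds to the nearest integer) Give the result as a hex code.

A 45% shade moves each channel 45% toward 0:
  R: 179 + 0.45×(0−179) = 179 − 80.55 = 98.45 → 98
  G: 148 − 66.6 = 81.4 → 81
  B: 39 − 17.55 = 21.45 → 21
rgb(98, 81, 21) = #625115.

#625115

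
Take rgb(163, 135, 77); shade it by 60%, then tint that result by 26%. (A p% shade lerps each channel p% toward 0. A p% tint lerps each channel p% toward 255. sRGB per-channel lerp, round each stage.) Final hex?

A 60% shade moves each channel 60% toward 0:
  R: 163 − 97.8 = 65.2 → 65
  G: 135 + 0.6×(0−135) = 135 − 81 = 54 → 54
  B: 77 + 0.6×(0−77) = 77 − 46.2 = 30.8 → 31
After the shade: rgb(65, 54, 31) = #41361f.
Lerp each channel 26% toward 255:
  R: 65 + 49.4 = 114.4 → 114
  G: 54 + 0.26×(255−54) = 54 + 52.26 = 106.26 → 106
  B: 31 + 58.24 = 89.24 → 89
rgb(114, 106, 89) = #726a59.

#726a59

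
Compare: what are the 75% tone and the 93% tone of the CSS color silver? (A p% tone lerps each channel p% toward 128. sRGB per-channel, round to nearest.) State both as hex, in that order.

CSS silver is rgb(192, 192, 192).
75% tone:
  R: 192 + 0.75×(128−192) = 192 − 48 = 144 → 144
  G: 192 + 0.75×(128−192) = 192 − 48 = 144 → 144
  B: 192 + 0.75×(128−192) = 192 − 48 = 144 → 144
  → #909090
93% tone:
  R: 192 − 59.52 = 132.48 → 132
  G: 192 + 0.93×(128−192) = 192 − 59.52 = 132.48 → 132
  B: 192 − 59.52 = 132.48 → 132
  → #848484

#909090, #848484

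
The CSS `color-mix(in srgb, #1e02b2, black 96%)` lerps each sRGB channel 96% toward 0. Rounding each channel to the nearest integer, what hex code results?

#010007

#1e02b2 is rgb(30, 2, 178).
A 96% shade moves each channel 96% toward 0:
  R: 30 − 28.8 = 1.2 → 1
  G: 2 + 0.96×(0−2) = 2 − 1.92 = 0.08 → 0
  B: 178 − 170.88 = 7.12 → 7
rgb(1, 0, 7) = #010007.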